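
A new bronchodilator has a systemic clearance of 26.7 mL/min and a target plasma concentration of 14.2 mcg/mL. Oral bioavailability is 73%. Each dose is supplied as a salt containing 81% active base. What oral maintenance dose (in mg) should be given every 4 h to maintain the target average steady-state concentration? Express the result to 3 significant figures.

154 mg

CL = 26.7 mL/min × 60/1000 = 1.602 L/h
At steady state, dose per interval replaces the amount cleared in that interval: F·S·D/τ = CL·Css.
D = CL × Css × τ / F / S = 1.602 × 14.2 × 4 / 0.73 / 0.81 = 153.9 mg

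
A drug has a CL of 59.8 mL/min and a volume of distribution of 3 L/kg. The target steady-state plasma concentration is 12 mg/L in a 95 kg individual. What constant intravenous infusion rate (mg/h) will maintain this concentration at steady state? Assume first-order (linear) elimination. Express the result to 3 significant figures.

CL = 59.8 mL/min = 59.8 × 0.06 = 3.588 L/h
Vd does not affect the maintenance rate; only clearance governs steady-state input.
Rate = CL × Css = 3.588 × 12 = 43.06 mg/h

43.1 mg/h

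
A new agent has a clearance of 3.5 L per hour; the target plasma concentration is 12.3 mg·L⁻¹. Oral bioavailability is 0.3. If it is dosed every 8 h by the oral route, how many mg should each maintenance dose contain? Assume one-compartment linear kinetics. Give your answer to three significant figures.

1150 mg

D = CL × Css × τ / F = 3.500 × 12.3 × 8 / 0.3 = 1148 mg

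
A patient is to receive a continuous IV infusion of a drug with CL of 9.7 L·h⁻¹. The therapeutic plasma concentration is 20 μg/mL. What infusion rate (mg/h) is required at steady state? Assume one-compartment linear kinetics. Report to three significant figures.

194 mg/h

At steady state, infusion rate equals elimination rate: rate in = CL × Css.
Rate = CL × Css = 9.700 × 20 = 194.0 mg/h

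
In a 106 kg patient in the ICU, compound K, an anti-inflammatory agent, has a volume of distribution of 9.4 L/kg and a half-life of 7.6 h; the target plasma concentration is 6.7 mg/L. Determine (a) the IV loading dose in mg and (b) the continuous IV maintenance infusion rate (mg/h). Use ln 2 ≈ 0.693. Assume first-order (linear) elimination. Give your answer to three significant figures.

Total Vd = 9.4 × 106 = 996.4 L
LD = Vd × C = 996.4 × 6.7 = 6676 mg
CL = 0.693 × Vd / t½ = 0.693 × 996.4 / 7.6 = 90.86 L/h
Infusion rate = CL × Css = 90.86 × 6.7 = 608.8 mg/h

(a) 6680 mg; (b) 609 mg/h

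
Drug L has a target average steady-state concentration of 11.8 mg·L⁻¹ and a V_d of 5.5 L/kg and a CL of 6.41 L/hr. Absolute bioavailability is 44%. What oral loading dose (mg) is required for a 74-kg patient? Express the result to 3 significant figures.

10900 mg

Vd(total) = 74 kg × 5.5 L/kg = 407.0 L
LD = Vd × C / F = 407.0 × 11.80 / 0.44 = 10920 mg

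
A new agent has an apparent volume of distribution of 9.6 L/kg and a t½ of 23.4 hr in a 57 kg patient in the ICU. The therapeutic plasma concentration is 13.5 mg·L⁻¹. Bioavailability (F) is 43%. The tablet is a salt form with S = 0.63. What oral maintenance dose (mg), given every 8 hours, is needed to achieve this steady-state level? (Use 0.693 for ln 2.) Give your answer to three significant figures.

6460 mg

Vd = 9.6 L/kg × 57 kg = 547.2 L
CL = ln 2 · Vd / t½ = 0.693 × 547.2 / 23.4 = 16.21 L/h
D = CL × Css × τ / F / S = 16.21 × 13.5 × 8 / 0.43 / 0.63 = 6462 mg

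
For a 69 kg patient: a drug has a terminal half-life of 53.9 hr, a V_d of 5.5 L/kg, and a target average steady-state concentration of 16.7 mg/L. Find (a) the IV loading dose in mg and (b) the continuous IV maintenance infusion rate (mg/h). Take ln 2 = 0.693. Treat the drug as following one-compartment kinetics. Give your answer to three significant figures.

Vd = 5.5 L/kg × 69 kg = 379.5 L
LD = Vd × C = 379.5 × 16.7 = 6338 mg
CL = 0.693 × Vd / t½ = 0.693 × 379.5 / 53.9 = 4.879 L/h
Infusion rate = CL × Css = 4.879 × 16.7 = 81.48 mg/h

(a) 6340 mg; (b) 81.5 mg/h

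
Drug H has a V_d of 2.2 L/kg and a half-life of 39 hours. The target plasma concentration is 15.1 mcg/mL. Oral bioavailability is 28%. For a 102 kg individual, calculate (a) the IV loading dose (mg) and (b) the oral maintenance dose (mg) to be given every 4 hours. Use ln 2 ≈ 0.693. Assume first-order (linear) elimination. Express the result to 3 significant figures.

Vd = 2.2 L/kg × 102 kg = 224.4 L
LD = Vd × C = 224.4 × 15.1 = 3388 mg
CL = 0.693 × Vd / t½ = 0.693 × 224.4 / 39 = 3.987 L/h
D = CL × Css × τ / F = 3.987 × 15.1 × 4 / 0.28 = 860.1 mg

(a) 3390 mg; (b) 860 mg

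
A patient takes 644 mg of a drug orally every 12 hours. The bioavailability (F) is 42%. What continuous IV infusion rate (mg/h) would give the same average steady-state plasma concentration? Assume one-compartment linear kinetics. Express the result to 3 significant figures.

Equivalent systemic input: infusion rate = F·D/τ.
Rate = 0.42 × 644 / 12 = 22.54 mg/h

22.5 mg/h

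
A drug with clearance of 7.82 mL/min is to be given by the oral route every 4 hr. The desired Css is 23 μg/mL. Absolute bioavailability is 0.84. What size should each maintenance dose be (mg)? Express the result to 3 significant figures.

CL = 7.82 mL/min × 60/1000 = 0.4692 L/h
D = CL × Css × τ / F = 0.4692 × 23 × 4 / 0.84 = 51.39 mg

51.4 mg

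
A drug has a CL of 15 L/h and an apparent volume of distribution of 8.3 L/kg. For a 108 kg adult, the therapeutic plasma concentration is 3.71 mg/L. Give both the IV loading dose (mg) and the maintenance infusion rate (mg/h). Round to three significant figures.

Total Vd = 8.3 × 108 = 896.4 L
Loading: fill Vd to C_target → 896.4 L × 3.71 mg/L = 3326 mg
Maintenance infusion rate = CL × Css = 15.00 × 3.71 = 55.65 mg/h

(a) 3330 mg; (b) 55.7 mg/h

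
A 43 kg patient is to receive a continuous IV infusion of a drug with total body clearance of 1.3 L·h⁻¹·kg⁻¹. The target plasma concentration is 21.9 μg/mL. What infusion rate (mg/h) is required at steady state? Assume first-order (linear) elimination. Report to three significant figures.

CL = 1.3 L·h⁻¹·kg⁻¹ × 43 kg = 55.90 L/h
At steady state, infusion rate equals elimination rate: rate in = CL × Css.
Rate = CL × Css = 55.90 × 21.9 = 1224 mg/h

1220 mg/h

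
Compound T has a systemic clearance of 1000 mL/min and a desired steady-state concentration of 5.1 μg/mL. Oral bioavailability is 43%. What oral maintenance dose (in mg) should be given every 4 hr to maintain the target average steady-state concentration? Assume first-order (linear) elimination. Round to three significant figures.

CL = 1000 mL/min = 1000 × 0.06 = 60.00 L/h
D = CL × Css × τ / F = 60.00 × 5.1 × 4 / 0.43 = 2847 mg

2850 mg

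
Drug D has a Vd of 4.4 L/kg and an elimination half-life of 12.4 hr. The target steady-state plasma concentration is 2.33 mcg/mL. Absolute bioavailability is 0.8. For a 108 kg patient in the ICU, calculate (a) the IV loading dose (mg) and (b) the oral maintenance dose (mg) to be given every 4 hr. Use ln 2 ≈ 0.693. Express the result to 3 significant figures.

(a) 1110 mg; (b) 309 mg

Vd(total) = 108 kg × 4.4 L/kg = 475.2 L
LD = Vd × C = 475.2 × 2.33 = 1107 mg
CL = 0.693 × Vd / t½ = 0.693 × 475.2 / 12.4 = 26.56 L/h
D = CL × Css × τ / F = 26.56 × 2.33 × 4 / 0.8 = 309.4 mg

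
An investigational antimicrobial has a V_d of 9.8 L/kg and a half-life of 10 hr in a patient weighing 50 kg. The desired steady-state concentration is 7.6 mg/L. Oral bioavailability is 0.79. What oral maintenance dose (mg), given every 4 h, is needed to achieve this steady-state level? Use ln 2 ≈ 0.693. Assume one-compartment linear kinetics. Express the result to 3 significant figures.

Vd(total) = 50 kg × 9.8 L/kg = 490.0 L
CL = 0.693 × Vd / t½ = 0.693 × 490.0 / 10 = 33.96 L/h
D = CL × Css × τ / F = 33.96 × 7.6 × 4 / 0.79 = 1307 mg

1310 mg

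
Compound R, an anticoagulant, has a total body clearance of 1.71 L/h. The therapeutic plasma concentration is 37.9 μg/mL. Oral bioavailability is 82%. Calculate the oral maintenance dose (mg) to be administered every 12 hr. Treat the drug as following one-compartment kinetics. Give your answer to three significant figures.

948 mg

At steady state, dose per interval replaces the amount cleared in that interval: F·D/τ = CL·Css.
D = CL × Css × τ / F = 1.710 × 37.9 × 12 / 0.82 = 948.4 mg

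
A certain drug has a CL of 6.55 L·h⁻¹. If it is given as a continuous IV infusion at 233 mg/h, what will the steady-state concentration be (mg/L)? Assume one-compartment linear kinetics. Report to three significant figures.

35.6 mg/L

Css = rate / CL = 233 / 6.550 = 35.57 mg/L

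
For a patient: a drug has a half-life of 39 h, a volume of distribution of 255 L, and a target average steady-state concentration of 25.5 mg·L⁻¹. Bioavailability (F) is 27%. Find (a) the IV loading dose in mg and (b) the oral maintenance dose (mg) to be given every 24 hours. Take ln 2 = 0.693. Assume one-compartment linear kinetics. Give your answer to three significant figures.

LD = Vd × C = 255.0 × 25.5 = 6503 mg
CL = 0.693 × Vd / t½ = 0.693 × 255.0 / 39 = 4.531 L/h
D = CL × Css × τ / F = 4.531 × 25.5 × 24 / 0.27 = 10270 mg

(a) 6500 mg; (b) 10300 mg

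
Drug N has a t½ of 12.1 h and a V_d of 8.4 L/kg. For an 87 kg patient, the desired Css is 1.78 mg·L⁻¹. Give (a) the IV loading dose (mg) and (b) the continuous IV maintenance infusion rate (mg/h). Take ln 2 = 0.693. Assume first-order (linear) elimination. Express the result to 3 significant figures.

(a) 1300 mg; (b) 74.5 mg/h

Vd(total) = 87 kg × 8.4 L/kg = 730.8 L
LD = Vd × C = 730.8 × 1.78 = 1301 mg
CL = 0.693 × Vd / t½ = 0.693 × 730.8 / 12.1 = 41.85 L/h
Infusion rate = CL × Css = 41.85 × 1.78 = 74.49 mg/h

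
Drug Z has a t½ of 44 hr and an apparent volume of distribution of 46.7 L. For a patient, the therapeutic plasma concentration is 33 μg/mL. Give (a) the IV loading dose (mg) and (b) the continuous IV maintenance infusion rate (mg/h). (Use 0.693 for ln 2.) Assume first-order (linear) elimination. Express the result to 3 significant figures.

LD = Vd × C = 46.70 × 33 = 1541 mg
CL = 0.693 × Vd / t½ = 0.693 × 46.70 / 44 = 0.7355 L/h
Infusion rate = CL × Css = 0.7355 × 33 = 24.27 mg/h

(a) 1540 mg; (b) 24.3 mg/h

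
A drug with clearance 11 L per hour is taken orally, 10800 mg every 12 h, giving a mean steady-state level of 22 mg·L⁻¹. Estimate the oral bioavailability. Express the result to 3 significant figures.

0.269

F·D/τ = CL·Css at steady state → F = CL·Css·τ / D.
F = 11 × 22 × 12 / 10800 = 0.269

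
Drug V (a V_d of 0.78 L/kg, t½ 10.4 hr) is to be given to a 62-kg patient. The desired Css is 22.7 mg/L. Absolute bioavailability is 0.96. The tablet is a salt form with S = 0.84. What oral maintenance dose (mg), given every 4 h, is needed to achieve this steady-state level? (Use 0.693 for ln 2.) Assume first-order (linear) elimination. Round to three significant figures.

Total Vd = 0.78 × 62 = 48.36 L
CL = 0.693 × Vd / t½ = 0.693 × 48.36 / 10.4 = 3.222 L/h
D = CL × Css × τ / F / S = 3.222 × 22.7 × 4 / 0.96 / 0.84 = 362.8 mg

363 mg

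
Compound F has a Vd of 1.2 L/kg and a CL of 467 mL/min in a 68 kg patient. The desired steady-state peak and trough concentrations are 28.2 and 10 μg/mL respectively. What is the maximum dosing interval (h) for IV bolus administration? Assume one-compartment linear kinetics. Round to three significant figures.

3.02 h

Vd(total) = 68 kg × 1.2 L/kg = 81.60 L
Convert clearance: 467 mL/min × 60 min/h ÷ 1000 mL/L = 28.02 L/h
k = CL / Vd = 28.02 / 81.60 = 0.3434 h⁻¹
Between IV bolus doses, concentration decays as C = C₀·e^(−kτ), so C_peak/C_trough = e^(kτ).
τ_max = ln(C_peak/C_trough) / k = ln(28.2/10) / 0.3434 = 1.037 / 0.3434 = 3.020 h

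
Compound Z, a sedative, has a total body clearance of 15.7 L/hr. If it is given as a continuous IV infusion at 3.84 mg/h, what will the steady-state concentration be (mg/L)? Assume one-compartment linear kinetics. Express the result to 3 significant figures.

0.245 mg/L

Css = rate / CL = 3.84 / 15.70 = 0.2446 mg/L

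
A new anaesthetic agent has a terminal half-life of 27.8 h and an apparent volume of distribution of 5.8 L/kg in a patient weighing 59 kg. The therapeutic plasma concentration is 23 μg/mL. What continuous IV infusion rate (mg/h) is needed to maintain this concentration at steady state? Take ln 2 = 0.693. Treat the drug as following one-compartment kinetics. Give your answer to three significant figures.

196 mg/h

Total Vd = 5.8 × 59 = 342.2 L
k = 0.693/27.8 = 0.02493 h⁻¹, so CL = k·Vd = 0.02493 × 342.2 = 8.531 L/h
Infusion rate = CL × Css = 8.531 × 23 = 196.2 mg/h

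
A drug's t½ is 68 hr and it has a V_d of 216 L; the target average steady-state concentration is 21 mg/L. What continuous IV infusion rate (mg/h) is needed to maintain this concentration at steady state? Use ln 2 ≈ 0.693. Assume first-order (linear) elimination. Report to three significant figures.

k = 0.693/68 = 0.01019 h⁻¹, so CL = k·Vd = 0.01019 × 216.0 = 2.201 L/h
Infusion rate = CL × Css = 2.201 × 21 = 46.22 mg/h

46.2 mg/h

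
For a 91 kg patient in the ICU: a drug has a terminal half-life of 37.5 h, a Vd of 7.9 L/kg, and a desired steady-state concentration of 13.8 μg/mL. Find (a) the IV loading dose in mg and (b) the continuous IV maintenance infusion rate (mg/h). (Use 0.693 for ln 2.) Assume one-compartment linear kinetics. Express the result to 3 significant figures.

(a) 9920 mg; (b) 183 mg/h

Vd(total) = 91 kg × 7.9 L/kg = 718.9 L
LD = Vd × C = 718.9 × 13.8 = 9921 mg
CL = 0.693 × Vd / t½ = 0.693 × 718.9 / 37.5 = 13.29 L/h
Infusion rate = CL × Css = 13.29 × 13.8 = 183.4 mg/h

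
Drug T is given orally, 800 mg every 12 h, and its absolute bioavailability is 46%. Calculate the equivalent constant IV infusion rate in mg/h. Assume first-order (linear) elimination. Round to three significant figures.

30.7 mg/h

Equivalent systemic input: infusion rate = F·D/τ.
Rate = 0.46 × 800 / 12 = 30.67 mg/h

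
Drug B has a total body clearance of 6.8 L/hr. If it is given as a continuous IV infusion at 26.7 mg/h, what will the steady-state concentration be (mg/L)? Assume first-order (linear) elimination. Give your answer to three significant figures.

3.93 mg/L

Css = rate / CL = 26.7 / 6.800 = 3.926 mg/L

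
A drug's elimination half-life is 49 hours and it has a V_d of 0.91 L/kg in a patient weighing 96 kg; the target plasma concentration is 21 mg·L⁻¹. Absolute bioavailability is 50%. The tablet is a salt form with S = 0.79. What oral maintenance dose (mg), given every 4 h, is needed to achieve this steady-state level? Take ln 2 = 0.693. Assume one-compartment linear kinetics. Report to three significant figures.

263 mg

Vd(total) = 96 kg × 0.91 L/kg = 87.36 L
k = 0.693/49 = 0.01414 h⁻¹, so CL = k·Vd = 0.01414 × 87.36 = 1.235 L/h
D = CL × Css × τ / F / S = 1.235 × 21 × 4 / 0.5 / 0.79 = 262.6 mg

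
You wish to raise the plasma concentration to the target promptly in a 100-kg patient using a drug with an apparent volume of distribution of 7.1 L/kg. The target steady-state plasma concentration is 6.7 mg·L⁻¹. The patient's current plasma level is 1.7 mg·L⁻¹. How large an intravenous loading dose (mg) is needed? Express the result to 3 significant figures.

3550 mg

Total Vd = 7.1 × 100 = 710.0 L
Concentration deficit ΔC = 6.7 − 1.7 = 5.000 mg/L
LD = Vd × ΔC = 710.0 × 5.000 = 3550 mg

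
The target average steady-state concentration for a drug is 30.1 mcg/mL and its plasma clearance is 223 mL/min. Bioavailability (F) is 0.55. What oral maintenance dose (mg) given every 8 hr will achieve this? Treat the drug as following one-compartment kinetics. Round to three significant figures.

CL = 223 mL/min = 223 × 0.06 = 13.38 L/h
At steady state, dose per interval replaces the amount cleared in that interval: F·D/τ = CL·Css.
D = CL × Css × τ / F = 13.38 × 30.1 × 8 / 0.55 = 5858 mg

5860 mg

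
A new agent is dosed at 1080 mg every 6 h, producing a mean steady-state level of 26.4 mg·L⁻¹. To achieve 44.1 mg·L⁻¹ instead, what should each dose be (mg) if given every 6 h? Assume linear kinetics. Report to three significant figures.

1800 mg

With linear kinetics, Css is proportional to dose rate (D/τ) at fixed clearance.
D₂ = D₁ × (Css,target / Css,current) = 1080 × 44.1/26.4 = 1804 mg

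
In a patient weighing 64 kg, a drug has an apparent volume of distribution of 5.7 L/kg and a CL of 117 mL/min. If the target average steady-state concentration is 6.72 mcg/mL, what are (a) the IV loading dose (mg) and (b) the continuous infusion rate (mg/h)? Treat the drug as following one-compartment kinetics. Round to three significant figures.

(a) 2450 mg; (b) 47.2 mg/h

Vd = 5.7 L/kg × 64 kg = 364.8 L
Loading: fill Vd to C_target → 364.8 L × 6.72 mg/L = 2451 mg
Convert clearance: 117 mL/min × 60 min/h ÷ 1000 mL/L = 7.020 L/h
Infusion rate = 7.020 L/h × 6.72 mg/L = 47.17 mg/h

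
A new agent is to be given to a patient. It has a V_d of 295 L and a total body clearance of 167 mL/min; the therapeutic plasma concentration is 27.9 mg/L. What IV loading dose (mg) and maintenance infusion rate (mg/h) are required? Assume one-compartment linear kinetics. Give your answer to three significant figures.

LD = Vd · C_target = 295.0 × 27.9 = 8231 mg
Convert clearance: 167 mL/min × 60 min/h ÷ 1000 mL/L = 10.02 L/h
Infusion rate = 10.02 L/h × 27.9 mg/L = 279.6 mg/h

(a) 8230 mg; (b) 280 mg/h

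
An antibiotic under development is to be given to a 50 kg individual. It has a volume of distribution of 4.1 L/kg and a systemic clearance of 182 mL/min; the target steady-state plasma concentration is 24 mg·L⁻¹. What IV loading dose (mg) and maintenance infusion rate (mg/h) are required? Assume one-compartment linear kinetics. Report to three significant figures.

(a) 4920 mg; (b) 262 mg/h

Vd = 4.1 L/kg × 50 kg = 205.0 L
LD = Vd · C_target = 205.0 × 24 = 4920 mg
CL = 182 mL/min × 60/1000 = 10.92 L/h
Maintenance infusion rate = CL × Css = 10.92 × 24 = 262.1 mg/h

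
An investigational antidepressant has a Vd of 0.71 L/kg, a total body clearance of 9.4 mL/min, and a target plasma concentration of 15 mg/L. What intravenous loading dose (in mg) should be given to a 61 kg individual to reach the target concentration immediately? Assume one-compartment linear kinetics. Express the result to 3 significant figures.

650 mg

Vd = 0.71 L/kg × 61 kg = 43.31 L
LD = Vd × C = 43.31 × 15.00 = 649.7 mg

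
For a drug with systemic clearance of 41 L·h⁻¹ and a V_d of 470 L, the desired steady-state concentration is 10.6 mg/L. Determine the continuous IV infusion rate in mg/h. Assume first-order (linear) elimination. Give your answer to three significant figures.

435 mg/h

Rate = CL × Css = 41.00 × 10.6 = 434.6 mg/h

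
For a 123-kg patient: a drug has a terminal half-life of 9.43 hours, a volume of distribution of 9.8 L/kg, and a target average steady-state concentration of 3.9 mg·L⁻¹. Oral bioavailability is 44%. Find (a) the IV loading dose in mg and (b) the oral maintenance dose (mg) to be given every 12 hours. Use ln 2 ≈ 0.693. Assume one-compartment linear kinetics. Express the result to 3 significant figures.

(a) 4700 mg; (b) 9420 mg

Total Vd = 9.8 × 123 = 1205 L
LD = Vd × C = 1205 × 3.9 = 4700 mg
CL = 0.693 × Vd / t½ = 0.693 × 1205 / 9.43 = 88.55 L/h
D = CL × Css × τ / F = 88.55 × 3.9 × 12 / 0.44 = 9419 mg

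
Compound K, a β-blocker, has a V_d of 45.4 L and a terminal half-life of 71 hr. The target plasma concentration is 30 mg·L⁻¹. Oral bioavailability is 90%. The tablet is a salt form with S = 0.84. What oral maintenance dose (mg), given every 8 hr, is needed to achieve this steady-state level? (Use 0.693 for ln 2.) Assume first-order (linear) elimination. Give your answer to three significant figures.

CL = 0.693 × Vd / t½ = 0.693 × 45.40 / 71 = 0.4431 L/h
D = CL × Css × τ / F / S = 0.4431 × 30 × 8 / 0.9 / 0.84 = 140.7 mg

141 mg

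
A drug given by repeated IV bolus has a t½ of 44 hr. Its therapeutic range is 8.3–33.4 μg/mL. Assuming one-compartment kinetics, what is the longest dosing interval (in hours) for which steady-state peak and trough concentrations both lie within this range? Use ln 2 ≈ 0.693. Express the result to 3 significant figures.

88.4 h

k = 0.693 / t½ = 0.693 / 44 = 0.01575 h⁻¹
Between IV bolus doses, concentration decays as C = C₀·e^(−kτ), so C_peak/C_trough = e^(kτ).
τ_max = ln(C_peak/C_trough) / k = ln(33.4/8.3) / 0.01575 = 1.392 / 0.01575 = 88.38 h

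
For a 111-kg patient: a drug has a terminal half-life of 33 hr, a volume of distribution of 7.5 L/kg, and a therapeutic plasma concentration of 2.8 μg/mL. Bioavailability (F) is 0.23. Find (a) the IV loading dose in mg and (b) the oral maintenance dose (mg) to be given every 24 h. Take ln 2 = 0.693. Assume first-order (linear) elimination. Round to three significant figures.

Vd(total) = 111 kg × 7.5 L/kg = 832.5 L
LD = Vd × C = 832.5 × 2.8 = 2331 mg
CL = 0.693 × Vd / t½ = 0.693 × 832.5 / 33 = 17.48 L/h
D = CL × Css × τ / F = 17.48 × 2.8 × 24 / 0.23 = 5107 mg

(a) 2330 mg; (b) 5110 mg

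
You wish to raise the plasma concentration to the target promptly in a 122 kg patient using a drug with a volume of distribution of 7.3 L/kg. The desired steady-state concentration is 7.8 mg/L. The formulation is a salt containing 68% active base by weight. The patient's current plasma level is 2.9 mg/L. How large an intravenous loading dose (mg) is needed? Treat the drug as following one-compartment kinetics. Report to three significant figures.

Total Vd = 7.3 × 122 = 890.6 L
The loading dose fills Vd to the target concentration.
Concentration deficit ΔC = 7.8 − 2.9 = 4.900 mg/L
LD = Vd × ΔC / S = 890.6 × 4.900 / 0.68 = 6418 mg

6420 mg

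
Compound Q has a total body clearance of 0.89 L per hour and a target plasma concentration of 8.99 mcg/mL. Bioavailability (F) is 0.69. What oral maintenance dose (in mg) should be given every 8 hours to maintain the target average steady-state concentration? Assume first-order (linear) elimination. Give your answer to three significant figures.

D = CL × Css × τ / F = 0.8900 × 8.99 × 8 / 0.69 = 92.77 mg

92.8 mg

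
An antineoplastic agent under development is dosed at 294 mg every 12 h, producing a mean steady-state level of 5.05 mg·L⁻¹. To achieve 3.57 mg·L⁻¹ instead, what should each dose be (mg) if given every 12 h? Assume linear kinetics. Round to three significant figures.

208 mg

For first-order elimination, Css ∝ F·D/(CL·τ); F and CL are unchanged, so Css ∝ D/τ.
D₂ = D₁ × (Css,target / Css,current) = 294 × 3.57/5.05 = 207.8 mg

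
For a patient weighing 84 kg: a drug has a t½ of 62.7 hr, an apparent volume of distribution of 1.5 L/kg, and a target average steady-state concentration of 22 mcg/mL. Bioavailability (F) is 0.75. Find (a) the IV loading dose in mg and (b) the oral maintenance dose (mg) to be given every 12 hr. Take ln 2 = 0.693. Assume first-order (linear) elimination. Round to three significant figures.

Vd = 1.5 L/kg × 84 kg = 126.0 L
LD = Vd × C = 126.0 × 22 = 2772 mg
CL = 0.693 × Vd / t½ = 0.693 × 126.0 / 62.7 = 1.393 L/h
D = CL × Css × τ / F = 1.393 × 22 × 12 / 0.75 = 490.3 mg

(a) 2770 mg; (b) 490 mg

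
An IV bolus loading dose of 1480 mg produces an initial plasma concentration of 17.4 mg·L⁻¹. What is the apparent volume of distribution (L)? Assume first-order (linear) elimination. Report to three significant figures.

Immediately after an IV bolus, C₀ = Dose / Vd, so Vd = Dose / C₀.
Vd = 1480 / 17.4 = 85.06 L

85.1 L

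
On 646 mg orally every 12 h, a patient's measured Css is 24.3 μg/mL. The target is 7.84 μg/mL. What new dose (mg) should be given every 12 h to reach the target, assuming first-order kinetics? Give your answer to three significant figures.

With linear kinetics, Css is proportional to dose rate (D/τ) at fixed clearance.
D₂ = D₁ × (Css,target / Css,current) = 646 × 7.84/24.3 = 208.4 mg

208 mg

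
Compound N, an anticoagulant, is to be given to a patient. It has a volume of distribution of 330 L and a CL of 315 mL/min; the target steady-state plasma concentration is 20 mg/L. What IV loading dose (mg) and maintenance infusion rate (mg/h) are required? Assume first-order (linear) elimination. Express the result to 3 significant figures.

Loading dose = Vd × C = 330.0 × 20 = 6600 mg
CL = 315 mL/min × 60/1000 = 18.90 L/h
Maintenance: replace elimination → rate = CL × Css = 18.90 × 20 = 378.0 mg/h

(a) 6600 mg; (b) 378 mg/h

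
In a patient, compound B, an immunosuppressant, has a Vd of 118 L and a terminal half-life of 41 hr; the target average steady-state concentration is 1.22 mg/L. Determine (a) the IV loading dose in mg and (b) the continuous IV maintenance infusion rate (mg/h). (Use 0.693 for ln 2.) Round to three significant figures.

(a) 144 mg; (b) 2.43 mg/h

LD = Vd × C = 118.0 × 1.22 = 144.0 mg
CL = 0.693 × Vd / t½ = 0.693 × 118.0 / 41 = 1.994 L/h
Infusion rate = CL × Css = 1.994 × 1.22 = 2.433 mg/h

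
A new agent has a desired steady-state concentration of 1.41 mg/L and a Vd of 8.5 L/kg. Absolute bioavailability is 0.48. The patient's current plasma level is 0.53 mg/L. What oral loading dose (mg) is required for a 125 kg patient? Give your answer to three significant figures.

Total Vd = 8.5 × 125 = 1063 L
Concentration deficit ΔC = 1.41 − 0.53 = 0.8800 mg/L
LD = Vd × ΔC / F = 1063 × 0.8800 / 0.48 = 1949 mg

1950 mg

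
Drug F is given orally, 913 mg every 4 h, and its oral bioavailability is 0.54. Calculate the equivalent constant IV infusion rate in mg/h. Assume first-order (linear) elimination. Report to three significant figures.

Equivalent systemic input: infusion rate = F·D/τ.
Rate = 0.54 × 913 / 4 = 123.3 mg/h

123 mg/h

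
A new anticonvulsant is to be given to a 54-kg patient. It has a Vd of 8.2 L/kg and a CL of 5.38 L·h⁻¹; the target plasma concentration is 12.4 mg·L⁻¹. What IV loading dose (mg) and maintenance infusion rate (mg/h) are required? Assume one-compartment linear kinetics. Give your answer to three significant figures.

Vd(total) = 54 kg × 8.2 L/kg = 442.8 L
LD = Vd · C_target = 442.8 × 12.4 = 5491 mg
Maintenance infusion rate = CL × Css = 5.380 × 12.4 = 66.71 mg/h

(a) 5490 mg; (b) 66.7 mg/h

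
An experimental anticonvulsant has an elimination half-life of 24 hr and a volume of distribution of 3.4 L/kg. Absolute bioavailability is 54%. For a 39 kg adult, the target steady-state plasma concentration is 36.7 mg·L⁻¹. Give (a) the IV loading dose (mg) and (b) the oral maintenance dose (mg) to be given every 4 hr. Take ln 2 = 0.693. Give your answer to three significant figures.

Vd(total) = 39 kg × 3.4 L/kg = 132.6 L
LD = Vd × C = 132.6 × 36.7 = 4866 mg
CL = 0.693 × Vd / t½ = 0.693 × 132.6 / 24 = 3.829 L/h
D = CL × Css × τ / F = 3.829 × 36.7 × 4 / 0.54 = 1041 mg

(a) 4870 mg; (b) 1040 mg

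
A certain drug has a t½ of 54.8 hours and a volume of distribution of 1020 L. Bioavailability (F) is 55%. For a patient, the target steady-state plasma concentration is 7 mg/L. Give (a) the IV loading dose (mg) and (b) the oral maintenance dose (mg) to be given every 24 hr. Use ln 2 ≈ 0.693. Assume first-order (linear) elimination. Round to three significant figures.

(a) 7140 mg; (b) 3940 mg

LD = Vd × C = 1020 × 7 = 7140 mg
CL = 0.693 × Vd / t½ = 0.693 × 1020 / 54.8 = 12.90 L/h
D = CL × Css × τ / F = 12.90 × 7 × 24 / 0.55 = 3940 mg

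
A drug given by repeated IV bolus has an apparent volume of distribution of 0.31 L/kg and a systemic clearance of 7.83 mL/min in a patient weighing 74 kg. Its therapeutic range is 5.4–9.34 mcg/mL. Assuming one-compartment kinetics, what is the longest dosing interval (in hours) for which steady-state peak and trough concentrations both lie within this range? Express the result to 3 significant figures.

Total Vd = 0.31 × 74 = 22.94 L
CL = 7.83 mL/min = 7.83 × 0.06 = 0.4698 L/h
k = CL / Vd = 0.4698 / 22.94 = 0.02048 h⁻¹
Between IV bolus doses, concentration decays as C = C₀·e^(−kτ), so C_peak/C_trough = e^(kτ).
τ_max = ln(C_peak/C_trough) / k = ln(9.34/5.4) / 0.02048 = 0.5479 / 0.02048 = 26.75 h

26.8 h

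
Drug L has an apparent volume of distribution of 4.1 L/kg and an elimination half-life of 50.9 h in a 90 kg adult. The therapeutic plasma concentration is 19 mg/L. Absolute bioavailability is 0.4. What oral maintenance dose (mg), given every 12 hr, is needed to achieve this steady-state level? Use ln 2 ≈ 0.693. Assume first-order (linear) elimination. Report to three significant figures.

Total Vd = 4.1 × 90 = 369.0 L
k = 0.693/50.9 = 0.01361 h⁻¹, so CL = k·Vd = 0.01361 × 369.0 = 5.022 L/h
D = CL × Css × τ / F = 5.022 × 19 × 12 / 0.4 = 2863 mg

2860 mg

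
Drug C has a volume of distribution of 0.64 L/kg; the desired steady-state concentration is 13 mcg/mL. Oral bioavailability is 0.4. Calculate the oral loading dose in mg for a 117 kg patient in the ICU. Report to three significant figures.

Vd = 0.64 L/kg × 117 kg = 74.88 L
The loading dose fills Vd to the target concentration.
LD = Vd × C / F = 74.88 × 13.00 / 0.4 = 2434 mg

2430 mg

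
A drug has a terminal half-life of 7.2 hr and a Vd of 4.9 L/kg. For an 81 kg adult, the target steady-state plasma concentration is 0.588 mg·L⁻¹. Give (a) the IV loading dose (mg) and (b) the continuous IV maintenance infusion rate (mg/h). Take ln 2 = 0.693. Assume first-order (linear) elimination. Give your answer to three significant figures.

Vd = 4.9 L/kg × 81 kg = 396.9 L
LD = Vd × C = 396.9 × 0.588 = 233.4 mg
CL = 0.693 × Vd / t½ = 0.693 × 396.9 / 7.2 = 38.20 L/h
Infusion rate = CL × Css = 38.20 × 0.588 = 22.46 mg/h

(a) 233 mg; (b) 22.5 mg/h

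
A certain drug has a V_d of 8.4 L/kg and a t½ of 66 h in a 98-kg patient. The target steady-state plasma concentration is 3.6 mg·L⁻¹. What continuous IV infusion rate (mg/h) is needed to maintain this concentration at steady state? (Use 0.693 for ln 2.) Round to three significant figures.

Vd = 8.4 L/kg × 98 kg = 823.2 L
CL = ln 2 · Vd / t½ = 0.693 × 823.2 / 66 = 8.644 L/h
Infusion rate = CL × Css = 8.644 × 3.6 = 31.12 mg/h

31.1 mg/h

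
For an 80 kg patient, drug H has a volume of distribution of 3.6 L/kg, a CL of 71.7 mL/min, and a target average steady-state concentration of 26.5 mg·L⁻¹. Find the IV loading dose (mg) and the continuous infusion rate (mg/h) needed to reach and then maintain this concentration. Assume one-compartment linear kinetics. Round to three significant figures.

(a) 7630 mg; (b) 114 mg/h

Total Vd = 3.6 × 80 = 288.0 L
LD = Vd · C_target = 288.0 × 26.5 = 7632 mg
CL = 71.7 mL/min = 71.7 × 0.06 = 4.302 L/h
Infusion rate = 4.302 L/h × 26.5 mg/L = 114.0 mg/h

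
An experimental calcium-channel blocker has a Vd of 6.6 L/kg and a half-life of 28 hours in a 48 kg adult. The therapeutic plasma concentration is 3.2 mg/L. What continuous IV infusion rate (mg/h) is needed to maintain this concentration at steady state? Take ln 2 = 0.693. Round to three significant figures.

Vd = 6.6 L/kg × 48 kg = 316.8 L
CL = 0.693 × Vd / t½ = 0.693 × 316.8 / 28 = 7.841 L/h
Infusion rate = CL × Css = 7.841 × 3.2 = 25.09 mg/h

25.1 mg/h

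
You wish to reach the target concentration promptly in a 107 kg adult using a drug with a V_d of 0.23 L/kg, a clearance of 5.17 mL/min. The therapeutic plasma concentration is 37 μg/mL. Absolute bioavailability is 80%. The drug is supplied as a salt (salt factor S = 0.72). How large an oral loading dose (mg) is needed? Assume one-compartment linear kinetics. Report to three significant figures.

Vd(total) = 107 kg × 0.23 L/kg = 24.61 L
LD is governed by Vd — clearance does not enter the loading-dose calculation.
LD = Vd × C / F / S = 24.61 × 37.00 / 0.8 / 0.72 = 1581 mg

1580 mg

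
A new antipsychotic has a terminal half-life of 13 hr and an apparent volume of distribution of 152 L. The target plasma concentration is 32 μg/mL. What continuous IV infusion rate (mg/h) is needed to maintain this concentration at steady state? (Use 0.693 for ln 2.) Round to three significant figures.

k = 0.693/13 = 0.05331 h⁻¹, so CL = k·Vd = 0.05331 × 152.0 = 8.103 L/h
Infusion rate = CL × Css = 8.103 × 32 = 259.3 mg/h

259 mg/h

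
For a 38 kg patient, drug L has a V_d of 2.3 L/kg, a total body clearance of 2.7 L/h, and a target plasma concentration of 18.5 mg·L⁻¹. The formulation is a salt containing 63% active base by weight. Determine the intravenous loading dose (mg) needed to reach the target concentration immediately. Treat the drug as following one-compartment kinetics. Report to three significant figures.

Vd(total) = 38 kg × 2.3 L/kg = 87.40 L
The loading dose fills Vd to the target concentration; clearance is irrelevant here.
LD = Vd × C / S = 87.40 × 18.50 / 0.63 = 2567 mg

2570 mg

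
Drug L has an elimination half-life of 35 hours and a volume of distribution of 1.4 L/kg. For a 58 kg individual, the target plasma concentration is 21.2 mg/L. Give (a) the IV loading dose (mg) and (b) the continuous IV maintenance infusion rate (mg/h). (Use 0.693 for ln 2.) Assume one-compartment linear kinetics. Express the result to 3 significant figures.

(a) 1720 mg; (b) 34.1 mg/h

Vd(total) = 58 kg × 1.4 L/kg = 81.20 L
LD = Vd × C = 81.20 × 21.2 = 1721 mg
CL = 0.693 × Vd / t½ = 0.693 × 81.20 / 35 = 1.608 L/h
Infusion rate = CL × Css = 1.608 × 21.2 = 34.09 mg/h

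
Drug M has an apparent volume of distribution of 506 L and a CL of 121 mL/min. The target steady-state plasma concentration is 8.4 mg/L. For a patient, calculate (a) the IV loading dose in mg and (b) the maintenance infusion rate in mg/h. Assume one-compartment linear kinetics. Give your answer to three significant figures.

(a) 4250 mg; (b) 61.0 mg/h

LD = Vd · C_target = 506.0 × 8.4 = 4250 mg
CL = 121 mL/min = 121 × 0.06 = 7.260 L/h
Maintenance: replace elimination → rate = CL × Css = 7.260 × 8.4 = 60.98 mg/h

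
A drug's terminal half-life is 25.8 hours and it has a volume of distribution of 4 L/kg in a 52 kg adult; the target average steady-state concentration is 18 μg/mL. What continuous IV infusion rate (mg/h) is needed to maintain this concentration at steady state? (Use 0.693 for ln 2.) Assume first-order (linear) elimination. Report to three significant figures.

Vd = 4 L/kg × 52 kg = 208.0 L
CL = ln 2 · Vd / t½ = 0.693 × 208.0 / 25.8 = 5.587 L/h
Infusion rate = CL × Css = 5.587 × 18 = 100.6 mg/h

101 mg/h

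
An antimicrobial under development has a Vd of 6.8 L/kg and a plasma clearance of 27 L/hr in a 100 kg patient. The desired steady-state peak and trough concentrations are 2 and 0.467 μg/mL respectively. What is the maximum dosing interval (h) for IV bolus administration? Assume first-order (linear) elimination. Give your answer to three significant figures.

Vd(total) = 100 kg × 6.8 L/kg = 680.0 L
k = CL / Vd = 27.00 / 680.0 = 0.03971 h⁻¹
Between IV bolus doses, concentration decays as C = C₀·e^(−kτ), so C_peak/C_trough = e^(kτ).
τ_max = ln(C_peak/C_trough) / k = ln(2/0.467) / 0.03971 = 1.455 / 0.03971 = 36.64 h

36.6 h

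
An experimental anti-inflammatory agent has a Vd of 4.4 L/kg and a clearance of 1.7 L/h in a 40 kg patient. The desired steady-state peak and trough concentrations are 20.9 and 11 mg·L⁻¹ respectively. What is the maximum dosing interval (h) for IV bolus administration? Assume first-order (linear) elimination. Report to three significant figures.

66.5 h

Vd = 4.4 L/kg × 40 kg = 176.0 L
k = CL / Vd = 1.700 / 176.0 = 0.009659 h⁻¹
Between IV bolus doses, concentration decays as C = C₀·e^(−kτ), so C_peak/C_trough = e^(kτ).
τ_max = ln(C_peak/C_trough) / k = ln(20.9/11) / 0.009659 = 0.6419 / 0.009659 = 66.46 h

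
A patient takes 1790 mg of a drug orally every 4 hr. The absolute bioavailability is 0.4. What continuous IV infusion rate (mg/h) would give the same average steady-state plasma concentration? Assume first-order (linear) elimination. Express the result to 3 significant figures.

Equivalent systemic input: infusion rate = F·D/τ.
Rate = 0.4 × 1790 / 4 = 179.0 mg/h

179 mg/h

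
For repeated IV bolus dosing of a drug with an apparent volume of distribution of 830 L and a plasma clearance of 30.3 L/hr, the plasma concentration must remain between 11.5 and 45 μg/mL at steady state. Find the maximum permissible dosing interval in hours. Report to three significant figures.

k = CL / Vd = 30.30 / 830.0 = 0.03651 h⁻¹
Between IV bolus doses, concentration decays as C = C₀·e^(−kτ), so C_peak/C_trough = e^(kτ).
τ_max = ln(C_peak/C_trough) / k = ln(45/11.5) / 0.03651 = 1.364 / 0.03651 = 37.36 h

37.4 h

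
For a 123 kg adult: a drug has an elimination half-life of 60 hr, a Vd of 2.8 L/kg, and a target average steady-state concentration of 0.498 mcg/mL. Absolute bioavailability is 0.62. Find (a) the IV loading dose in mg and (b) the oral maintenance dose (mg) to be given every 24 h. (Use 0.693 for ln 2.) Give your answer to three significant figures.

(a) 172 mg; (b) 76.7 mg

Total Vd = 2.8 × 123 = 344.4 L
LD = Vd × C = 344.4 × 0.498 = 171.5 mg
CL = 0.693 × Vd / t½ = 0.693 × 344.4 / 60 = 3.978 L/h
D = CL × Css × τ / F = 3.978 × 0.498 × 24 / 0.62 = 76.69 mg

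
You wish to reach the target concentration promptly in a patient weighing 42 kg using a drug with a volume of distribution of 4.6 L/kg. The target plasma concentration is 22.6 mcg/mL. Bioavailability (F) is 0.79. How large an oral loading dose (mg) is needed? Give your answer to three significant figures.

5530 mg

Total Vd = 4.6 × 42 = 193.2 L
LD = Vd × C / F = 193.2 × 22.60 / 0.79 = 5527 mg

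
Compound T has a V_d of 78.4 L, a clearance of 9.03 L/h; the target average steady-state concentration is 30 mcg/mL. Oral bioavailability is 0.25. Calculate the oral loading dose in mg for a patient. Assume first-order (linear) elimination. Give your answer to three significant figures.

LD = Vd × C / F = 78.40 × 30.00 / 0.25 = 9408 mg

9410 mg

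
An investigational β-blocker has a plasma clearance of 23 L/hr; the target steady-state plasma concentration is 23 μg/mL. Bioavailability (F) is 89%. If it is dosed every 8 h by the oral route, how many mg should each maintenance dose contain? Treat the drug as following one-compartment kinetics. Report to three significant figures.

D = CL × Css × τ / F = 23.00 × 23 × 8 / 0.89 = 4755 mg

4760 mg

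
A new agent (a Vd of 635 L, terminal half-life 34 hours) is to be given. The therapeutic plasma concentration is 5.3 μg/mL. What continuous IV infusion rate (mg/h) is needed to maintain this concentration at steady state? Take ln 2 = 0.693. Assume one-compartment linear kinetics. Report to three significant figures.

68.6 mg/h

CL = ln 2 · Vd / t½ = 0.693 × 635.0 / 34 = 12.94 L/h
Infusion rate = CL × Css = 12.94 × 5.3 = 68.58 mg/h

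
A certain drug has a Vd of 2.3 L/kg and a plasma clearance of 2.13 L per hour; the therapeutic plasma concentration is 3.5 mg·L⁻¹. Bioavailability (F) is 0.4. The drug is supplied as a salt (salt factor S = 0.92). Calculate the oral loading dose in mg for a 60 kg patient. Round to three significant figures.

1310 mg

Vd = 2.3 L/kg × 60 kg = 138.0 L
LD = Vd × C / F / S = 138.0 × 3.500 / 0.4 / 0.92 = 1313 mg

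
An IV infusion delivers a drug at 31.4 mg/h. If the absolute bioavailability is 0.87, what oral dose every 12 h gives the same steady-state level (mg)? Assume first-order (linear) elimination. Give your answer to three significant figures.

To maintain the same Css, the systemic dosing rate must be unchanged: F·D/τ = infusion rate.
D = rate × τ / F = 31.4 × 12 / 0.87 = 433.1 mg

433 mg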